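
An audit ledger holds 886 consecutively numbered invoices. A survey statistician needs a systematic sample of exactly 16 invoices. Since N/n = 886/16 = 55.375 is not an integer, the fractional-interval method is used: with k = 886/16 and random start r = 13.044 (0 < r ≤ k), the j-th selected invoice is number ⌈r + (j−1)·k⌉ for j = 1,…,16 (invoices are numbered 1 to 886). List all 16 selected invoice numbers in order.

14, 69, 124, 180, 235, 290, 346, 401, 457, 512, 567, 623, 678, 733, 789, 844

j=1: r + 0k = 13.044 → ⌈·⌉ = 14
j=2: r + 1k = 68.419 → ⌈·⌉ = 69
j=3: r + 2k = 123.794 → ⌈·⌉ = 124
j=4: r + 3k = 179.169 → ⌈·⌉ = 180
j=5: r + 4k = 234.544 → ⌈·⌉ = 235
j=6: r + 5k = 289.919 → ⌈·⌉ = 290
j=7: r + 6k = 345.294 → ⌈·⌉ = 346
j=8: r + 7k = 400.669 → ⌈·⌉ = 401
j=9: r + 8k = 456.044 → ⌈·⌉ = 457
j=10: r + 9k = 511.419 → ⌈·⌉ = 512
j=11: r + 10k = 566.794 → ⌈·⌉ = 567
j=12: r + 11k = 622.169 → ⌈·⌉ = 623
j=13: r + 12k = 677.544 → ⌈·⌉ = 678
j=14: r + 13k = 732.919 → ⌈·⌉ = 733
j=15: r + 14k = 788.294 → ⌈·⌉ = 789
j=16: r + 15k = 843.669 → ⌈·⌉ = 844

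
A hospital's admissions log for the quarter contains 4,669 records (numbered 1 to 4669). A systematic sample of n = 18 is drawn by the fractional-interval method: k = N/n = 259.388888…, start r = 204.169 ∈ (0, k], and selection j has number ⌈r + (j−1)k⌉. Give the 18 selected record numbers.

205, 464, 723, 983, 1242, 1502, 1761, 2020, 2280, 2539, 2799, 3058, 3317, 3577, 3836, 4096, 4355, 4614

j=1: r + 0k = 204.169 → ⌈·⌉ = 205
j=2: r + 1k = 463.557888… → ⌈·⌉ = 464
j=3: r + 2k = 722.946777… → ⌈·⌉ = 723
j=4: r + 3k = 982.335666… → ⌈·⌉ = 983
j=5: r + 4k = 1241.724555… → ⌈·⌉ = 1242
j=6: r + 5k = 1501.113444… → ⌈·⌉ = 1502
j=7: r + 6k = 1760.502333… → ⌈·⌉ = 1761
j=8: r + 7k = 2019.891222… → ⌈·⌉ = 2020
j=9: r + 8k = 2279.280111… → ⌈·⌉ = 2280
j=10: r + 9k = 2538.669 → ⌈·⌉ = 2539
j=11: r + 10k = 2798.057888… → ⌈·⌉ = 2799
j=12: r + 11k = 3057.446777… → ⌈·⌉ = 3058
j=13: r + 12k = 3316.835666… → ⌈·⌉ = 3317
j=14: r + 13k = 3576.224555… → ⌈·⌉ = 3577
j=15: r + 14k = 3835.613444… → ⌈·⌉ = 3836
j=16: r + 15k = 4095.002333… → ⌈·⌉ = 4096
j=17: r + 16k = 4354.391222… → ⌈·⌉ = 4355
j=18: r + 17k = 4613.780111… → ⌈·⌉ = 4614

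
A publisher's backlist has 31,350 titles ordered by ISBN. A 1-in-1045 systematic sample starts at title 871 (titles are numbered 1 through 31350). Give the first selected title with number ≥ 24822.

k = 1045
Steps past start: ⌈(24822 − 871)/1045⌉ = ⌈23951/1045⌉ = 23
Selected title: 871 + 23×1045 = 24906

24906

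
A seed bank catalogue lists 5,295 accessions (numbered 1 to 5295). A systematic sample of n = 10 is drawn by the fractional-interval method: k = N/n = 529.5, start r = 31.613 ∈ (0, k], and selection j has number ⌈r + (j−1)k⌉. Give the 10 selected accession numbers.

32, 562, 1091, 1621, 2150, 2680, 3209, 3739, 4268, 4798

j=1: r + 0k = 31.613 → ⌈·⌉ = 32
j=2: r + 1k = 561.113 → ⌈·⌉ = 562
j=3: r + 2k = 1090.613 → ⌈·⌉ = 1091
j=4: r + 3k = 1620.113 → ⌈·⌉ = 1621
j=5: r + 4k = 2149.613 → ⌈·⌉ = 2150
j=6: r + 5k = 2679.113 → ⌈·⌉ = 2680
j=7: r + 6k = 3208.613 → ⌈·⌉ = 3209
j=8: r + 7k = 3738.113 → ⌈·⌉ = 3739
j=9: r + 8k = 4267.613 → ⌈·⌉ = 4268
j=10: r + 9k = 4797.113 → ⌈·⌉ = 4798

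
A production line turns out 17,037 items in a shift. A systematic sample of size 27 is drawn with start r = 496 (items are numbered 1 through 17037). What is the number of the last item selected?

k = 17037/27 = 631
27th selection = r + (27−1)·k = 496 + 26×631 = 496 + 16406 = 16902

16902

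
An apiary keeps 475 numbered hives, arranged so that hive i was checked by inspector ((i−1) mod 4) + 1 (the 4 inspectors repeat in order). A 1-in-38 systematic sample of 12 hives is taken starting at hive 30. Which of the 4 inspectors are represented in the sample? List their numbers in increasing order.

2, 4

Consecutive selections differ by k = 38, so their inspector numbers differ by 38 mod 4 = 2.
gcd(38, 4) = 2, so the sample visits 4/2 = 2 distinct residues mod 4.
Start 30 is inspector 2; the inspectors hit are 2, 4.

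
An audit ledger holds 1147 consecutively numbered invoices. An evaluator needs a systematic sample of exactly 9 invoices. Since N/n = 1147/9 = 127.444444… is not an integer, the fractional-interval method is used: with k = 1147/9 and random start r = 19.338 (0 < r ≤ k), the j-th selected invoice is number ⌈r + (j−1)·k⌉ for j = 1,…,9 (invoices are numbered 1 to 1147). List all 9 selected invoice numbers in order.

j=1: r + 0k = 19.338 → ⌈·⌉ = 20
j=2: r + 1k = 146.782444… → ⌈·⌉ = 147
j=3: r + 2k = 274.226888… → ⌈·⌉ = 275
j=4: r + 3k = 401.671333… → ⌈·⌉ = 402
j=5: r + 4k = 529.115777… → ⌈·⌉ = 530
j=6: r + 5k = 656.560222… → ⌈·⌉ = 657
j=7: r + 6k = 784.004666… → ⌈·⌉ = 785
j=8: r + 7k = 911.449111… → ⌈·⌉ = 912
j=9: r + 8k = 1038.893555… → ⌈·⌉ = 1039

20, 147, 275, 402, 530, 657, 785, 912, 1039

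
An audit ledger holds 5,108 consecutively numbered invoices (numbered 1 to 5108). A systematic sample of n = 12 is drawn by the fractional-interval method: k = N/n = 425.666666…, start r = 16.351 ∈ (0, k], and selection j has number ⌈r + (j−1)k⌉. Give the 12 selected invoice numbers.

j=1: r + 0k = 16.351 → ⌈·⌉ = 17
j=2: r + 1k = 442.017666… → ⌈·⌉ = 443
j=3: r + 2k = 867.684333… → ⌈·⌉ = 868
j=4: r + 3k = 1293.351 → ⌈·⌉ = 1294
j=5: r + 4k = 1719.017666… → ⌈·⌉ = 1720
j=6: r + 5k = 2144.684333… → ⌈·⌉ = 2145
j=7: r + 6k = 2570.351 → ⌈·⌉ = 2571
j=8: r + 7k = 2996.017666… → ⌈·⌉ = 2997
j=9: r + 8k = 3421.684333… → ⌈·⌉ = 3422
j=10: r + 9k = 3847.351 → ⌈·⌉ = 3848
j=11: r + 10k = 4273.017666… → ⌈·⌉ = 4274
j=12: r + 11k = 4698.684333… → ⌈·⌉ = 4699

17, 443, 868, 1294, 1720, 2145, 2571, 2997, 3422, 3848, 4274, 4699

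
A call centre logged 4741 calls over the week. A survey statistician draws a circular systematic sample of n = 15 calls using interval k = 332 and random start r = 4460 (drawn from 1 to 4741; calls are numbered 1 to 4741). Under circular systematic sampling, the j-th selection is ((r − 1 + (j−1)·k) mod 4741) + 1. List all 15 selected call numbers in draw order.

Selection 1: 4460
Selection 2: 4460 + 332 = 4792 → 4792 − 4741 = 51
Selection 3: 51 + 332 = 383
Selection 4: 383 + 332 = 715
Selection 5: 715 + 332 = 1047
Selection 6: 1047 + 332 = 1379
Selection 7: 1379 + 332 = 1711
Selection 8: 1711 + 332 = 2043
Selection 9: 2043 + 332 = 2375
Selection 10: 2375 + 332 = 2707
Selection 11: 2707 + 332 = 3039
Selection 12: 3039 + 332 = 3371
Selection 13: 3371 + 332 = 3703
Selection 14: 3703 + 332 = 4035
Selection 15: 4035 + 332 = 4367

4460, 51, 383, 715, 1047, 1379, 1711, 2043, 2375, 2707, 3039, 3371, 3703, 4035, 4367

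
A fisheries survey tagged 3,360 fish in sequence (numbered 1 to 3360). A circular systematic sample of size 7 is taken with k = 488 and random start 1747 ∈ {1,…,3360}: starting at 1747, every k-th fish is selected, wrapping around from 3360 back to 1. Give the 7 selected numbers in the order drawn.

1747, 2235, 2723, 3211, 339, 827, 1315

Selection 1: 1747
Selection 2: 1747 + 488 = 2235
Selection 3: 2235 + 488 = 2723
Selection 4: 2723 + 488 = 3211
Selection 5: 3211 + 488 = 3699 → 3699 − 3360 = 339
Selection 6: 339 + 488 = 827
Selection 7: 827 + 488 = 1315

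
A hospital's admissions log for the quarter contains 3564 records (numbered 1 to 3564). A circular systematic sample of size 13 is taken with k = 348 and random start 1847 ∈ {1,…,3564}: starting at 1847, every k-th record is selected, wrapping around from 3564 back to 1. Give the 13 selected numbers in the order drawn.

1847, 2195, 2543, 2891, 3239, 23, 371, 719, 1067, 1415, 1763, 2111, 2459

Selection 1: 1847
Selection 2: 1847 + 348 = 2195
Selection 3: 2195 + 348 = 2543
Selection 4: 2543 + 348 = 2891
Selection 5: 2891 + 348 = 3239
Selection 6: 3239 + 348 = 3587 → 3587 − 3564 = 23
Selection 7: 23 + 348 = 371
Selection 8: 371 + 348 = 719
Selection 9: 719 + 348 = 1067
Selection 10: 1067 + 348 = 1415
Selection 11: 1415 + 348 = 1763
Selection 12: 1763 + 348 = 2111
Selection 13: 2111 + 348 = 2459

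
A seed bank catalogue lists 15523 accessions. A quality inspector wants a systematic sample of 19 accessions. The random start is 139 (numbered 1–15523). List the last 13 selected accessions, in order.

k = N/n = 15523/19 = 817
7th selection = 139 + 6×817 = 5041
8th: 5041 + 817 = 5858
9th: 5858 + 817 = 6675
10th: 6675 + 817 = 7492
11th: 7492 + 817 = 8309
12th: 8309 + 817 = 9126
13th: 9126 + 817 = 9943
14th: 9943 + 817 = 10760
15th: 10760 + 817 = 11577
16th: 11577 + 817 = 12394
17th: 12394 + 817 = 13211
18th: 13211 + 817 = 14028
19th: 14028 + 817 = 14845

5041, 5858, 6675, 7492, 8309, 9126, 9943, 10760, 11577, 12394, 13211, 14028, 14845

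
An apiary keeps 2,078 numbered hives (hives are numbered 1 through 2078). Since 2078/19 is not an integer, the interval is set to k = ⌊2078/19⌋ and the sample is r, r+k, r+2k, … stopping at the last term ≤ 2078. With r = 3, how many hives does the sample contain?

20

k = ⌊2078/19⌋ = 109
Achieved size = ⌊(2078 − 3)/109⌋ + 1 = ⌊2075/109⌋ + 1 = 19 + 1 = 20
(last selection: 3 + 19×109 = 2074 ≤ 2078; next would be 2183 > 2078)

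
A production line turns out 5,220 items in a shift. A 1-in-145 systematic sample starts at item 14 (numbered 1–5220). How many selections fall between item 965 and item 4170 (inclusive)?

22

k = 145
First selection ≥ 965: 14 + ⌈(965−14)/145⌉·145 = 14 + 7×145 = 1029
Last selection ≤ 4170: 14 + ⌊(4170−14)/145⌋·145 = 14 + 28×145 = 4074
Count = 28 − 7 + 1 = 22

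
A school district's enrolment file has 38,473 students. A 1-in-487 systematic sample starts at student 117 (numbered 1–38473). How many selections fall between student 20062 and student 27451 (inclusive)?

k = 487
First selection ≥ 20062: 117 + ⌈(20062−117)/487⌉·487 = 117 + 41×487 = 20084
Last selection ≤ 27451: 117 + ⌊(27451−117)/487⌋·487 = 117 + 56×487 = 27389
Count = 56 − 41 + 1 = 16

16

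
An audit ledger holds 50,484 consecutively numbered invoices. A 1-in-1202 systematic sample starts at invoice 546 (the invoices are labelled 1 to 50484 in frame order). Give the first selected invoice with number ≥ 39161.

40212

k = 1202
Steps past start: ⌈(39161 − 546)/1202⌉ = ⌈38615/1202⌉ = 33
Selected invoice: 546 + 33×1202 = 40212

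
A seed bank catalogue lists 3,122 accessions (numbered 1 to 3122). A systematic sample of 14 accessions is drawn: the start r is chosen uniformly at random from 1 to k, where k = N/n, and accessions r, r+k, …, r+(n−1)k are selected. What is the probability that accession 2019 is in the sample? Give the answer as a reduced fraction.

k = 3122/14 = 223.
Accession 2019 is selected iff r ≡ 2019 (mod 223); exactly one such r in {1,…,223}.
Inclusion probability = 1/223.

1/223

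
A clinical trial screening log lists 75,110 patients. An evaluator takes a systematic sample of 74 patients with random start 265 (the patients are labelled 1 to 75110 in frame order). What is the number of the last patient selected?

74360

k = 75110/74 = 1015
74th selection = r + (74−1)·k = 265 + 73×1015 = 265 + 74095 = 74360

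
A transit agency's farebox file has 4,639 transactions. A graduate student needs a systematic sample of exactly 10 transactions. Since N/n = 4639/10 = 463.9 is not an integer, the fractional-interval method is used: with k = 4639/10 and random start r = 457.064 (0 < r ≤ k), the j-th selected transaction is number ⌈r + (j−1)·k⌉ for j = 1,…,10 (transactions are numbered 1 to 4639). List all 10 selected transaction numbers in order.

458, 921, 1385, 1849, 2313, 2777, 3241, 3705, 4169, 4633

j=1: r + 0k = 457.064 → ⌈·⌉ = 458
j=2: r + 1k = 920.964 → ⌈·⌉ = 921
j=3: r + 2k = 1384.864 → ⌈·⌉ = 1385
j=4: r + 3k = 1848.764 → ⌈·⌉ = 1849
j=5: r + 4k = 2312.664 → ⌈·⌉ = 2313
j=6: r + 5k = 2776.564 → ⌈·⌉ = 2777
j=7: r + 6k = 3240.464 → ⌈·⌉ = 3241
j=8: r + 7k = 3704.364 → ⌈·⌉ = 3705
j=9: r + 8k = 4168.264 → ⌈·⌉ = 4169
j=10: r + 9k = 4632.164 → ⌈·⌉ = 4633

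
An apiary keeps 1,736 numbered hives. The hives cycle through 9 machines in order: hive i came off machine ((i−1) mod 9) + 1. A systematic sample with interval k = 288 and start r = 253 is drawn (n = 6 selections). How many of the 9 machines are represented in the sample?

Consecutive selections differ by k = 288, so their machine numbers differ by 288 mod 9 = 0.
gcd(288, 9) = 9, so the sample visits 9/9 = 1 distinct residues mod 9.
Start 253 is machine 1; the machines hit are 1.

1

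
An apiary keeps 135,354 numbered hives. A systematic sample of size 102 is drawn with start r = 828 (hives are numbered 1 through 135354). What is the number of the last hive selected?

134855

k = 135354/102 = 1327
102nd selection = r + (102−1)·k = 828 + 101×1327 = 828 + 134027 = 134855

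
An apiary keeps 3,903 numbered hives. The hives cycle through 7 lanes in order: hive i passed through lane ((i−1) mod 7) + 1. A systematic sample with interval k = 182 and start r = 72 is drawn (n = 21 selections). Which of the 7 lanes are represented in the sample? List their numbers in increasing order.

Consecutive selections differ by k = 182, so their lane numbers differ by 182 mod 7 = 0.
gcd(182, 7) = 7, so the sample visits 7/7 = 1 distinct residues mod 7.
Start 72 is lane 2; the lanes hit are 2.

2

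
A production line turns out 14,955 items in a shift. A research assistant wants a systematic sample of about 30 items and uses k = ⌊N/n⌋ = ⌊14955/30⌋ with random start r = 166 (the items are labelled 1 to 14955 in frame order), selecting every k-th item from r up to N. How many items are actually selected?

30

k = ⌊14955/30⌋ = 498
Achieved size = ⌊(14955 − 166)/498⌋ + 1 = ⌊14789/498⌋ + 1 = 29 + 1 = 30
(last selection: 166 + 29×498 = 14608 ≤ 14955; next would be 15106 > 14955)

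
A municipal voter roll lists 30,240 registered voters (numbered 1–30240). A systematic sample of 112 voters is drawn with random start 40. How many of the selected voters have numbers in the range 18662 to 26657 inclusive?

k = 30240/112 = 270
First selection ≥ 18662: 40 + ⌈(18662−40)/270⌉·270 = 40 + 69×270 = 18670
Last selection ≤ 26657: 40 + ⌊(26657−40)/270⌋·270 = 40 + 98×270 = 26500
Count = 98 − 69 + 1 = 30

30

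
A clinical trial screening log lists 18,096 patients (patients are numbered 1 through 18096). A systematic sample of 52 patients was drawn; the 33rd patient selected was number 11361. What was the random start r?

k = 18096/52 = 348
r = 11361 − (33−1)×348 = 11361 − 11136 = 225

225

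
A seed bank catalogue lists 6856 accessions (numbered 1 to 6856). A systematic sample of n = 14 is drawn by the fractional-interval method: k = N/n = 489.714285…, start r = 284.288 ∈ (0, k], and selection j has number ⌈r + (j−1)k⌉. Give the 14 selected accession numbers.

j=1: r + 0k = 284.288 → ⌈·⌉ = 285
j=2: r + 1k = 774.002285… → ⌈·⌉ = 775
j=3: r + 2k = 1263.716571… → ⌈·⌉ = 1264
j=4: r + 3k = 1753.430857… → ⌈·⌉ = 1754
j=5: r + 4k = 2243.145142… → ⌈·⌉ = 2244
j=6: r + 5k = 2732.859428… → ⌈·⌉ = 2733
j=7: r + 6k = 3222.573714… → ⌈·⌉ = 3223
j=8: r + 7k = 3712.288 → ⌈·⌉ = 3713
j=9: r + 8k = 4202.002285… → ⌈·⌉ = 4203
j=10: r + 9k = 4691.716571… → ⌈·⌉ = 4692
j=11: r + 10k = 5181.430857… → ⌈·⌉ = 5182
j=12: r + 11k = 5671.145142… → ⌈·⌉ = 5672
j=13: r + 12k = 6160.859428… → ⌈·⌉ = 6161
j=14: r + 13k = 6650.573714… → ⌈·⌉ = 6651

285, 775, 1264, 1754, 2244, 2733, 3223, 3713, 4203, 4692, 5182, 5672, 6161, 6651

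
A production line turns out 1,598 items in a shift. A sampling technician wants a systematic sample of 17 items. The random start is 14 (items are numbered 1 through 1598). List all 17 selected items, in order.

14, 108, 202, 296, 390, 484, 578, 672, 766, 860, 954, 1048, 1142, 1236, 1330, 1424, 1518

k = N/n = 1598/17 = 94
item 1: 14
item 2: 14 + 94 = 108
item 3: 108 + 94 = 202
item 4: 202 + 94 = 296
item 5: 296 + 94 = 390
item 6: 390 + 94 = 484
item 7: 484 + 94 = 578
item 8: 578 + 94 = 672
item 9: 672 + 94 = 766
item 10: 766 + 94 = 860
item 11: 860 + 94 = 954
item 12: 954 + 94 = 1048
item 13: 1048 + 94 = 1142
item 14: 1142 + 94 = 1236
item 15: 1236 + 94 = 1330
item 16: 1330 + 94 = 1424
item 17: 1424 + 94 = 1518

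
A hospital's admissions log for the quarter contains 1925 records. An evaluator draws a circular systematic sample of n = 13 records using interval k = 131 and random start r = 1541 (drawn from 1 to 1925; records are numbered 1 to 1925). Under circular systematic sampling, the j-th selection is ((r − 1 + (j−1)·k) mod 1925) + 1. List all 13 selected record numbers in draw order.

Selection 1: 1541
Selection 2: 1541 + 131 = 1672
Selection 3: 1672 + 131 = 1803
Selection 4: 1803 + 131 = 1934 → 1934 − 1925 = 9
Selection 5: 9 + 131 = 140
Selection 6: 140 + 131 = 271
Selection 7: 271 + 131 = 402
Selection 8: 402 + 131 = 533
Selection 9: 533 + 131 = 664
Selection 10: 664 + 131 = 795
Selection 11: 795 + 131 = 926
Selection 12: 926 + 131 = 1057
Selection 13: 1057 + 131 = 1188

1541, 1672, 1803, 9, 140, 271, 402, 533, 664, 795, 926, 1057, 1188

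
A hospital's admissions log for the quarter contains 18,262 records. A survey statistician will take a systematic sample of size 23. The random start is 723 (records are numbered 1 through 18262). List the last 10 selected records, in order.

k = N/n = 18262/23 = 794
14th selection = 723 + 13×794 = 11045
15th: 11045 + 794 = 11839
16th: 11839 + 794 = 12633
17th: 12633 + 794 = 13427
18th: 13427 + 794 = 14221
19th: 14221 + 794 = 15015
20th: 15015 + 794 = 15809
21st: 15809 + 794 = 16603
22nd: 16603 + 794 = 17397
23rd: 17397 + 794 = 18191

11045, 11839, 12633, 13427, 14221, 15015, 15809, 16603, 17397, 18191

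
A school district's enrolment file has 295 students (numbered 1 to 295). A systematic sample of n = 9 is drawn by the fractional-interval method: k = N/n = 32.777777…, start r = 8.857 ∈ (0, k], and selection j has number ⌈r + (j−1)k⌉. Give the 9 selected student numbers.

j=1: r + 0k = 8.857 → ⌈·⌉ = 9
j=2: r + 1k = 41.634777… → ⌈·⌉ = 42
j=3: r + 2k = 74.412555… → ⌈·⌉ = 75
j=4: r + 3k = 107.190333… → ⌈·⌉ = 108
j=5: r + 4k = 139.968111… → ⌈·⌉ = 140
j=6: r + 5k = 172.745888… → ⌈·⌉ = 173
j=7: r + 6k = 205.523666… → ⌈·⌉ = 206
j=8: r + 7k = 238.301444… → ⌈·⌉ = 239
j=9: r + 8k = 271.079222… → ⌈·⌉ = 272

9, 42, 75, 108, 140, 173, 206, 239, 272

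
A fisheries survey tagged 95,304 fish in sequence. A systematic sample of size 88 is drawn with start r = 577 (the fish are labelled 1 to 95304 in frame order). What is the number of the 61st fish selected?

k = 95304/88 = 1083
61st selection = r + (61−1)·k = 577 + 60×1083 = 577 + 64980 = 65557

65557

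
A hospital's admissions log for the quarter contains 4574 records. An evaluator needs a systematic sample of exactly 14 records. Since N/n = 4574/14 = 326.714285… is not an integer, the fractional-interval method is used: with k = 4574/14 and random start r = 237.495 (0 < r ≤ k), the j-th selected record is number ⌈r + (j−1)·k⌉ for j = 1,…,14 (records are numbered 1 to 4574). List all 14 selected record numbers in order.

238, 565, 891, 1218, 1545, 1872, 2198, 2525, 2852, 3178, 3505, 3832, 4159, 4485

j=1: r + 0k = 237.495 → ⌈·⌉ = 238
j=2: r + 1k = 564.209285… → ⌈·⌉ = 565
j=3: r + 2k = 890.923571… → ⌈·⌉ = 891
j=4: r + 3k = 1217.637857… → ⌈·⌉ = 1218
j=5: r + 4k = 1544.352142… → ⌈·⌉ = 1545
j=6: r + 5k = 1871.066428… → ⌈·⌉ = 1872
j=7: r + 6k = 2197.780714… → ⌈·⌉ = 2198
j=8: r + 7k = 2524.495 → ⌈·⌉ = 2525
j=9: r + 8k = 2851.209285… → ⌈·⌉ = 2852
j=10: r + 9k = 3177.923571… → ⌈·⌉ = 3178
j=11: r + 10k = 3504.637857… → ⌈·⌉ = 3505
j=12: r + 11k = 3831.352142… → ⌈·⌉ = 3832
j=13: r + 12k = 4158.066428… → ⌈·⌉ = 4159
j=14: r + 13k = 4484.780714… → ⌈·⌉ = 4485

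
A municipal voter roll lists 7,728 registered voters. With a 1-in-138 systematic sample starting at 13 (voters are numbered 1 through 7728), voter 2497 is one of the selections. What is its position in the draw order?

k = 138
position = (2497 − 13)/138 + 1 = 2484/138 + 1 = 18 + 1 = 19

19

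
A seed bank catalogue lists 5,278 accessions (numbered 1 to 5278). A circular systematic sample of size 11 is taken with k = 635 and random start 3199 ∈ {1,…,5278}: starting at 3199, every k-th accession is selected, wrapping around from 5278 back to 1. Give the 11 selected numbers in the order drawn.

3199, 3834, 4469, 5104, 461, 1096, 1731, 2366, 3001, 3636, 4271

Selection 1: 3199
Selection 2: 3199 + 635 = 3834
Selection 3: 3834 + 635 = 4469
Selection 4: 4469 + 635 = 5104
Selection 5: 5104 + 635 = 5739 → 5739 − 5278 = 461
Selection 6: 461 + 635 = 1096
Selection 7: 1096 + 635 = 1731
Selection 8: 1731 + 635 = 2366
Selection 9: 2366 + 635 = 3001
Selection 10: 3001 + 635 = 3636
Selection 11: 3636 + 635 = 4271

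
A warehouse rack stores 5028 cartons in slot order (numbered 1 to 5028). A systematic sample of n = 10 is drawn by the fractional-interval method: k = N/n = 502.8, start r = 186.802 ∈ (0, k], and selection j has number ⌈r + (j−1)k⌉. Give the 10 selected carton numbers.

j=1: r + 0k = 186.802 → ⌈·⌉ = 187
j=2: r + 1k = 689.602 → ⌈·⌉ = 690
j=3: r + 2k = 1192.402 → ⌈·⌉ = 1193
j=4: r + 3k = 1695.202 → ⌈·⌉ = 1696
j=5: r + 4k = 2198.002 → ⌈·⌉ = 2199
j=6: r + 5k = 2700.802 → ⌈·⌉ = 2701
j=7: r + 6k = 3203.602 → ⌈·⌉ = 3204
j=8: r + 7k = 3706.402 → ⌈·⌉ = 3707
j=9: r + 8k = 4209.202 → ⌈·⌉ = 4210
j=10: r + 9k = 4712.002 → ⌈·⌉ = 4713

187, 690, 1193, 1696, 2199, 2701, 3204, 3707, 4210, 4713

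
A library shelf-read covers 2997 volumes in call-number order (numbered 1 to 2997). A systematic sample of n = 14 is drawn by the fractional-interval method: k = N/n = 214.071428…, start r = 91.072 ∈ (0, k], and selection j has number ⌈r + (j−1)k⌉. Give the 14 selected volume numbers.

j=1: r + 0k = 91.072 → ⌈·⌉ = 92
j=2: r + 1k = 305.143428… → ⌈·⌉ = 306
j=3: r + 2k = 519.214857… → ⌈·⌉ = 520
j=4: r + 3k = 733.286285… → ⌈·⌉ = 734
j=5: r + 4k = 947.357714… → ⌈·⌉ = 948
j=6: r + 5k = 1161.429142… → ⌈·⌉ = 1162
j=7: r + 6k = 1375.500571… → ⌈·⌉ = 1376
j=8: r + 7k = 1589.572 → ⌈·⌉ = 1590
j=9: r + 8k = 1803.643428… → ⌈·⌉ = 1804
j=10: r + 9k = 2017.714857… → ⌈·⌉ = 2018
j=11: r + 10k = 2231.786285… → ⌈·⌉ = 2232
j=12: r + 11k = 2445.857714… → ⌈·⌉ = 2446
j=13: r + 12k = 2659.929142… → ⌈·⌉ = 2660
j=14: r + 13k = 2874.000571… → ⌈·⌉ = 2875

92, 306, 520, 734, 948, 1162, 1376, 1590, 1804, 2018, 2232, 2446, 2660, 2875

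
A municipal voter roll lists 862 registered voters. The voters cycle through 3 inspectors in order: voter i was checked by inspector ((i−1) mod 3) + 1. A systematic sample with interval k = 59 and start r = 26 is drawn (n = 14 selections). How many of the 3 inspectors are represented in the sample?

3

Consecutive selections differ by k = 59, so their inspector numbers differ by 59 mod 3 = 2.
gcd(59, 3) = 1, so the sample visits 3/1 = 3 distinct residues mod 3.
Start 26 is inspector 2; the inspectors hit are 1, 2, 3.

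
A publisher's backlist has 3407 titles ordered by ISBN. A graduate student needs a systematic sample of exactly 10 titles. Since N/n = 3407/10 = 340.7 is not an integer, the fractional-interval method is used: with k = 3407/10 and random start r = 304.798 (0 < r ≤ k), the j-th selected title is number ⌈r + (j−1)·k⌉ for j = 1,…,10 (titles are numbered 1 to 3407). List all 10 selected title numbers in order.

j=1: r + 0k = 304.798 → ⌈·⌉ = 305
j=2: r + 1k = 645.498 → ⌈·⌉ = 646
j=3: r + 2k = 986.198 → ⌈·⌉ = 987
j=4: r + 3k = 1326.898 → ⌈·⌉ = 1327
j=5: r + 4k = 1667.598 → ⌈·⌉ = 1668
j=6: r + 5k = 2008.298 → ⌈·⌉ = 2009
j=7: r + 6k = 2348.998 → ⌈·⌉ = 2349
j=8: r + 7k = 2689.698 → ⌈·⌉ = 2690
j=9: r + 8k = 3030.398 → ⌈·⌉ = 3031
j=10: r + 9k = 3371.098 → ⌈·⌉ = 3372

305, 646, 987, 1327, 1668, 2009, 2349, 2690, 3031, 3372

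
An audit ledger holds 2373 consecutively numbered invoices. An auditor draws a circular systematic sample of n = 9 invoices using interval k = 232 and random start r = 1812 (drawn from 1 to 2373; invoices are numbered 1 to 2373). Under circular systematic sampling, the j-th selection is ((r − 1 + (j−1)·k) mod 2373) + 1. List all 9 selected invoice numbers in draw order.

1812, 2044, 2276, 135, 367, 599, 831, 1063, 1295

Selection 1: 1812
Selection 2: 1812 + 232 = 2044
Selection 3: 2044 + 232 = 2276
Selection 4: 2276 + 232 = 2508 → 2508 − 2373 = 135
Selection 5: 135 + 232 = 367
Selection 6: 367 + 232 = 599
Selection 7: 599 + 232 = 831
Selection 8: 831 + 232 = 1063
Selection 9: 1063 + 232 = 1295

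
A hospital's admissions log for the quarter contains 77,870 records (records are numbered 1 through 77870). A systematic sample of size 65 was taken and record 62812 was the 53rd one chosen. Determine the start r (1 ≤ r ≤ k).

k = 77870/65 = 1198
r = 62812 − (53−1)×1198 = 62812 − 62296 = 516

516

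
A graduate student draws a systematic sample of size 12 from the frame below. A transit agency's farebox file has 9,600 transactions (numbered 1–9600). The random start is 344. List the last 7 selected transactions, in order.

4344, 5144, 5944, 6744, 7544, 8344, 9144

k = N/n = 9600/12 = 800
6th selection = 344 + 5×800 = 4344
7th: 4344 + 800 = 5144
8th: 5144 + 800 = 5944
9th: 5944 + 800 = 6744
10th: 6744 + 800 = 7544
11th: 7544 + 800 = 8344
12th: 8344 + 800 = 9144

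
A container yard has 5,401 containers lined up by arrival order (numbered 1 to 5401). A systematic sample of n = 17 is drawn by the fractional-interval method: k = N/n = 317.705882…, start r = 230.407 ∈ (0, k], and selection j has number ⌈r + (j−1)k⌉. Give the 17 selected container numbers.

j=1: r + 0k = 230.407 → ⌈·⌉ = 231
j=2: r + 1k = 548.112882… → ⌈·⌉ = 549
j=3: r + 2k = 865.818764… → ⌈·⌉ = 866
j=4: r + 3k = 1183.524647… → ⌈·⌉ = 1184
j=5: r + 4k = 1501.230529… → ⌈·⌉ = 1502
j=6: r + 5k = 1818.936411… → ⌈·⌉ = 1819
j=7: r + 6k = 2136.642294… → ⌈·⌉ = 2137
j=8: r + 7k = 2454.348176… → ⌈·⌉ = 2455
j=9: r + 8k = 2772.054058… → ⌈·⌉ = 2773
j=10: r + 9k = 3089.759941… → ⌈·⌉ = 3090
j=11: r + 10k = 3407.465823… → ⌈·⌉ = 3408
j=12: r + 11k = 3725.171705… → ⌈·⌉ = 3726
j=13: r + 12k = 4042.877588… → ⌈·⌉ = 4043
j=14: r + 13k = 4360.583470… → ⌈·⌉ = 4361
j=15: r + 14k = 4678.289352… → ⌈·⌉ = 4679
j=16: r + 15k = 4995.995235… → ⌈·⌉ = 4996
j=17: r + 16k = 5313.701117… → ⌈·⌉ = 5314

231, 549, 866, 1184, 1502, 1819, 2137, 2455, 2773, 3090, 3408, 3726, 4043, 4361, 4679, 4996, 5314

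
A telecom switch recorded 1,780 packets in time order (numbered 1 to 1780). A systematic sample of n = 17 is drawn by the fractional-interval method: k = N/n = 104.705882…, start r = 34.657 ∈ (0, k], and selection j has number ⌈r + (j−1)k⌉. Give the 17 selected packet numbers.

j=1: r + 0k = 34.657 → ⌈·⌉ = 35
j=2: r + 1k = 139.362882… → ⌈·⌉ = 140
j=3: r + 2k = 244.068764… → ⌈·⌉ = 245
j=4: r + 3k = 348.774647… → ⌈·⌉ = 349
j=5: r + 4k = 453.480529… → ⌈·⌉ = 454
j=6: r + 5k = 558.186411… → ⌈·⌉ = 559
j=7: r + 6k = 662.892294… → ⌈·⌉ = 663
j=8: r + 7k = 767.598176… → ⌈·⌉ = 768
j=9: r + 8k = 872.304058… → ⌈·⌉ = 873
j=10: r + 9k = 977.009941… → ⌈·⌉ = 978
j=11: r + 10k = 1081.715823… → ⌈·⌉ = 1082
j=12: r + 11k = 1186.421705… → ⌈·⌉ = 1187
j=13: r + 12k = 1291.127588… → ⌈·⌉ = 1292
j=14: r + 13k = 1395.833470… → ⌈·⌉ = 1396
j=15: r + 14k = 1500.539352… → ⌈·⌉ = 1501
j=16: r + 15k = 1605.245235… → ⌈·⌉ = 1606
j=17: r + 16k = 1709.951117… → ⌈·⌉ = 1710

35, 140, 245, 349, 454, 559, 663, 768, 873, 978, 1082, 1187, 1292, 1396, 1501, 1606, 1710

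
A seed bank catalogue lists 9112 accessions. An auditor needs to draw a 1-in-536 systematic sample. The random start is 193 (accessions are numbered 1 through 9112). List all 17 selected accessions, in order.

accession 1: 193
accession 2: 193 + 536 = 729
accession 3: 729 + 536 = 1265
accession 4: 1265 + 536 = 1801
accession 5: 1801 + 536 = 2337
accession 6: 2337 + 536 = 2873
accession 7: 2873 + 536 = 3409
accession 8: 3409 + 536 = 3945
accession 9: 3945 + 536 = 4481
accession 10: 4481 + 536 = 5017
accession 11: 5017 + 536 = 5553
accession 12: 5553 + 536 = 6089
accession 13: 6089 + 536 = 6625
accession 14: 6625 + 536 = 7161
accession 15: 7161 + 536 = 7697
accession 16: 7697 + 536 = 8233
accession 17: 8233 + 536 = 8769

193, 729, 1265, 1801, 2337, 2873, 3409, 3945, 4481, 5017, 5553, 6089, 6625, 7161, 7697, 8233, 8769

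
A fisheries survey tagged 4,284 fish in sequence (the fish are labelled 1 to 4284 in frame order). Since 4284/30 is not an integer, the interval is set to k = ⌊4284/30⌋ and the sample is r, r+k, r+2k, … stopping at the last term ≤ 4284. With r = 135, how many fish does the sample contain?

30

k = ⌊4284/30⌋ = 142
Achieved size = ⌊(4284 − 135)/142⌋ + 1 = ⌊4149/142⌋ + 1 = 29 + 1 = 30
(last selection: 135 + 29×142 = 4253 ≤ 4284; next would be 4395 > 4284)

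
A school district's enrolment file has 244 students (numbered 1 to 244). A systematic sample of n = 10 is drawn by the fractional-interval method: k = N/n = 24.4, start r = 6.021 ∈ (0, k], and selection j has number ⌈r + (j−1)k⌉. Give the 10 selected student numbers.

7, 31, 55, 80, 104, 129, 153, 177, 202, 226

j=1: r + 0k = 6.021 → ⌈·⌉ = 7
j=2: r + 1k = 30.421 → ⌈·⌉ = 31
j=3: r + 2k = 54.821 → ⌈·⌉ = 55
j=4: r + 3k = 79.221 → ⌈·⌉ = 80
j=5: r + 4k = 103.621 → ⌈·⌉ = 104
j=6: r + 5k = 128.021 → ⌈·⌉ = 129
j=7: r + 6k = 152.421 → ⌈·⌉ = 153
j=8: r + 7k = 176.821 → ⌈·⌉ = 177
j=9: r + 8k = 201.221 → ⌈·⌉ = 202
j=10: r + 9k = 225.621 → ⌈·⌉ = 226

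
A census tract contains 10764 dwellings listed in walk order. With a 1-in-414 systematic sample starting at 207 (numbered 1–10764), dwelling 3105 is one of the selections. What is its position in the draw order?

8

k = 414
position = (3105 − 207)/414 + 1 = 2898/414 + 1 = 7 + 1 = 8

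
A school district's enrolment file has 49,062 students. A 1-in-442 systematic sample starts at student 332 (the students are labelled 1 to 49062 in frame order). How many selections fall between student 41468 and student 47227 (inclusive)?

k = 442
First selection ≥ 41468: 332 + ⌈(41468−332)/442⌉·442 = 332 + 94×442 = 41880
Last selection ≤ 47227: 332 + ⌊(47227−332)/442⌋·442 = 332 + 106×442 = 47184
Count = 106 − 94 + 1 = 13

13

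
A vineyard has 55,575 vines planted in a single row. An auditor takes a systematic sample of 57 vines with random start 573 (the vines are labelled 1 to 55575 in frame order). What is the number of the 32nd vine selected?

k = 55575/57 = 975
32nd selection = r + (32−1)·k = 573 + 31×975 = 573 + 30225 = 30798

30798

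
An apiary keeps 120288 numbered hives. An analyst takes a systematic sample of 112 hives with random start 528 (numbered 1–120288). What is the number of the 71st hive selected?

75708

k = 120288/112 = 1074
71st selection = r + (71−1)·k = 528 + 70×1074 = 528 + 75180 = 75708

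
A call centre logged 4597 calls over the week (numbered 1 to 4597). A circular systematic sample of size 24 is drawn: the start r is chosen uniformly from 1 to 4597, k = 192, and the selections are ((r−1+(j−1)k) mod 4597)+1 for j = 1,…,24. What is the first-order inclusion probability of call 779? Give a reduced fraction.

For each position j, as r ranges over 1…4597 the j-th selection hits every call exactly once, so call 779 is selected for exactly 24 of the 4597 starts.
Inclusion probability = 24/4597.

24/4597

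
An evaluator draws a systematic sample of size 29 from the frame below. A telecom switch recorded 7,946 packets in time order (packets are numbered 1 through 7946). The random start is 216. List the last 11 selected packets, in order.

k = N/n = 7946/29 = 274
19th selection = 216 + 18×274 = 5148
20th: 5148 + 274 = 5422
21st: 5422 + 274 = 5696
22nd: 5696 + 274 = 5970
23rd: 5970 + 274 = 6244
24th: 6244 + 274 = 6518
25th: 6518 + 274 = 6792
26th: 6792 + 274 = 7066
27th: 7066 + 274 = 7340
28th: 7340 + 274 = 7614
29th: 7614 + 274 = 7888

5148, 5422, 5696, 5970, 6244, 6518, 6792, 7066, 7340, 7614, 7888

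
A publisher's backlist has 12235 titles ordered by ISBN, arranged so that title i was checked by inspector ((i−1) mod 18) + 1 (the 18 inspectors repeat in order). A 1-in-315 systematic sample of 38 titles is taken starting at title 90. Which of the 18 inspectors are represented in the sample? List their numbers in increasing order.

Consecutive selections differ by k = 315, so their inspector numbers differ by 315 mod 18 = 9.
gcd(315, 18) = 9, so the sample visits 18/9 = 2 distinct residues mod 18.
Start 90 is inspector 18; the inspectors hit are 9, 18.

9, 18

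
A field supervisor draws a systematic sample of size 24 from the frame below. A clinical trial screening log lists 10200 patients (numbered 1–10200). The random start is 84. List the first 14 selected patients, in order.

k = N/n = 10200/24 = 425
patient 1: 84
patient 2: 84 + 425 = 509
patient 3: 509 + 425 = 934
patient 4: 934 + 425 = 1359
patient 5: 1359 + 425 = 1784
patient 6: 1784 + 425 = 2209
patient 7: 2209 + 425 = 2634
patient 8: 2634 + 425 = 3059
patient 9: 3059 + 425 = 3484
patient 10: 3484 + 425 = 3909
patient 11: 3909 + 425 = 4334
patient 12: 4334 + 425 = 4759
patient 13: 4759 + 425 = 5184
patient 14: 5184 + 425 = 5609

84, 509, 934, 1359, 1784, 2209, 2634, 3059, 3484, 3909, 4334, 4759, 5184, 5609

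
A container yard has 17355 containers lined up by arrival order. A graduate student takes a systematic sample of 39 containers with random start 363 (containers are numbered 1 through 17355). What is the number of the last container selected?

k = 17355/39 = 445
39th selection = r + (39−1)·k = 363 + 38×445 = 363 + 16910 = 17273

17273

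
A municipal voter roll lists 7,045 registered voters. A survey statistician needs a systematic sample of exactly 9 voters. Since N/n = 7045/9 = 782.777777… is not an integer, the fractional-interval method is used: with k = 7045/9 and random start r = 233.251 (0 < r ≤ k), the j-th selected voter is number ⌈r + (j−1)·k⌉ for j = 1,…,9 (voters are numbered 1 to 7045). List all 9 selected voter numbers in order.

234, 1017, 1799, 2582, 3365, 4148, 4930, 5713, 6496

j=1: r + 0k = 233.251 → ⌈·⌉ = 234
j=2: r + 1k = 1016.028777… → ⌈·⌉ = 1017
j=3: r + 2k = 1798.806555… → ⌈·⌉ = 1799
j=4: r + 3k = 2581.584333… → ⌈·⌉ = 2582
j=5: r + 4k = 3364.362111… → ⌈·⌉ = 3365
j=6: r + 5k = 4147.139888… → ⌈·⌉ = 4148
j=7: r + 6k = 4929.917666… → ⌈·⌉ = 4930
j=8: r + 7k = 5712.695444… → ⌈·⌉ = 5713
j=9: r + 8k = 6495.473222… → ⌈·⌉ = 6496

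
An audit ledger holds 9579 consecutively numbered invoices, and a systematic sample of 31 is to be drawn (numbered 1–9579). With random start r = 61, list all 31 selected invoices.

k = N/n = 9579/31 = 309
invoice 1: 61
invoice 2: 61 + 309 = 370
invoice 3: 370 + 309 = 679
invoice 4: 679 + 309 = 988
invoice 5: 988 + 309 = 1297
invoice 6: 1297 + 309 = 1606
invoice 7: 1606 + 309 = 1915
invoice 8: 1915 + 309 = 2224
invoice 9: 2224 + 309 = 2533
invoice 10: 2533 + 309 = 2842
invoice 11: 2842 + 309 = 3151
invoice 12: 3151 + 309 = 3460
invoice 13: 3460 + 309 = 3769
invoice 14: 3769 + 309 = 4078
invoice 15: 4078 + 309 = 4387
invoice 16: 4387 + 309 = 4696
invoice 17: 4696 + 309 = 5005
invoice 18: 5005 + 309 = 5314
invoice 19: 5314 + 309 = 5623
invoice 20: 5623 + 309 = 5932
invoice 21: 5932 + 309 = 6241
invoice 22: 6241 + 309 = 6550
invoice 23: 6550 + 309 = 6859
invoice 24: 6859 + 309 = 7168
invoice 25: 7168 + 309 = 7477
invoice 26: 7477 + 309 = 7786
invoice 27: 7786 + 309 = 8095
invoice 28: 8095 + 309 = 8404
invoice 29: 8404 + 309 = 8713
invoice 30: 8713 + 309 = 9022
invoice 31: 9022 + 309 = 9331

61, 370, 679, 988, 1297, 1606, 1915, 2224, 2533, 2842, 3151, 3460, 3769, 4078, 4387, 4696, 5005, 5314, 5623, 5932, 6241, 6550, 6859, 7168, 7477, 7786, 8095, 8404, 8713, 9022, 9331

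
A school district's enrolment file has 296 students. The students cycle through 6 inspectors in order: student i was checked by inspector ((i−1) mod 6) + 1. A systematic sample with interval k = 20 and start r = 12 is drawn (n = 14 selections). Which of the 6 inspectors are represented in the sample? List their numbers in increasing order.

2, 4, 6

Consecutive selections differ by k = 20, so their inspector numbers differ by 20 mod 6 = 2.
gcd(20, 6) = 2, so the sample visits 6/2 = 3 distinct residues mod 6.
Start 12 is inspector 6; the inspectors hit are 2, 4, 6.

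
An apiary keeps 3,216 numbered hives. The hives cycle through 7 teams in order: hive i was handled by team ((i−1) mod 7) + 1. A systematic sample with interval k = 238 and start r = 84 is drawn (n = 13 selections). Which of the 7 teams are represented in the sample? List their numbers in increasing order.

7

Consecutive selections differ by k = 238, so their team numbers differ by 238 mod 7 = 0.
gcd(238, 7) = 7, so the sample visits 7/7 = 1 distinct residues mod 7.
Start 84 is team 7; the teams hit are 7.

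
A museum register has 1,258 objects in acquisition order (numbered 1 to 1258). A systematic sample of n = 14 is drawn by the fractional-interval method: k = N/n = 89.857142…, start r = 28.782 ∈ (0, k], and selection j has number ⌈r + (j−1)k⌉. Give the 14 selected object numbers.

j=1: r + 0k = 28.782 → ⌈·⌉ = 29
j=2: r + 1k = 118.639142… → ⌈·⌉ = 119
j=3: r + 2k = 208.496285… → ⌈·⌉ = 209
j=4: r + 3k = 298.353428… → ⌈·⌉ = 299
j=5: r + 4k = 388.210571… → ⌈·⌉ = 389
j=6: r + 5k = 478.067714… → ⌈·⌉ = 479
j=7: r + 6k = 567.924857… → ⌈·⌉ = 568
j=8: r + 7k = 657.782 → ⌈·⌉ = 658
j=9: r + 8k = 747.639142… → ⌈·⌉ = 748
j=10: r + 9k = 837.496285… → ⌈·⌉ = 838
j=11: r + 10k = 927.353428… → ⌈·⌉ = 928
j=12: r + 11k = 1017.210571… → ⌈·⌉ = 1018
j=13: r + 12k = 1107.067714… → ⌈·⌉ = 1108
j=14: r + 13k = 1196.924857… → ⌈·⌉ = 1197

29, 119, 209, 299, 389, 479, 568, 658, 748, 838, 928, 1018, 1108, 1197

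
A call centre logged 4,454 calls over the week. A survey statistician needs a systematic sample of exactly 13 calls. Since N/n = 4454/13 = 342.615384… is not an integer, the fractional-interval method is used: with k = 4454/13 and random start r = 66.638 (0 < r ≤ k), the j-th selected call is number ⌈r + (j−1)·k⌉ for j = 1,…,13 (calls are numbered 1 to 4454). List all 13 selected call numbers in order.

j=1: r + 0k = 66.638 → ⌈·⌉ = 67
j=2: r + 1k = 409.253384… → ⌈·⌉ = 410
j=3: r + 2k = 751.868769… → ⌈·⌉ = 752
j=4: r + 3k = 1094.484153… → ⌈·⌉ = 1095
j=5: r + 4k = 1437.099538… → ⌈·⌉ = 1438
j=6: r + 5k = 1779.714923… → ⌈·⌉ = 1780
j=7: r + 6k = 2122.330307… → ⌈·⌉ = 2123
j=8: r + 7k = 2464.945692… → ⌈·⌉ = 2465
j=9: r + 8k = 2807.561076… → ⌈·⌉ = 2808
j=10: r + 9k = 3150.176461… → ⌈·⌉ = 3151
j=11: r + 10k = 3492.791846… → ⌈·⌉ = 3493
j=12: r + 11k = 3835.407230… → ⌈·⌉ = 3836
j=13: r + 12k = 4178.022615… → ⌈·⌉ = 4179

67, 410, 752, 1095, 1438, 1780, 2123, 2465, 2808, 3151, 3493, 3836, 4179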